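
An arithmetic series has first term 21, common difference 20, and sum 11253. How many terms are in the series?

Using S = n/2 × [2a + (n-1)d]
11253 = n/2 × [2(21) + (n-1)(20)]
11253 = n/2 × [42 + 20n - 20]
22506 = n × [22 + 20n]
20n² + (22)n - 22506 = 0
Discriminant: Δ = (22)² - 4(20)(-22506) = 484 + 1800480 = 1800964
√Δ = 1342
n = [-(22) + √Δ] / (2·20) = (-22 + 1342) / 40 = 1320 / 40 = 33
(The negative root is discarded since n must be a positive integer.)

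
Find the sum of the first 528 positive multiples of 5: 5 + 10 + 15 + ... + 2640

Factor out 5: = 5(1 + 2 + ... + 528) = 5 × n(n+1)/2
= 5 × 528×529/2
= 5 × 139656
= 698280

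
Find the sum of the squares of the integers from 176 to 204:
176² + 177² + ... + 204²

Use ∑_{k=1}^{n} k² = n(n+1)(2n+1)/6, then subtract the first 175 terms.
∑_{k=1}^{204} k² = 204×205×409/6 = 2850730
∑_{k=1}^{175} k² = 175×176×351/6 = 1801800
∑_{k=176}^{204} k² = 2850730 - 1801800 = 1048930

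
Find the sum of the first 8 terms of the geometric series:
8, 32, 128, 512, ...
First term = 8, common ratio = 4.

Sₙ = a(1 - rⁿ) / (1 - r)
S_8 = 8(1 - 4^8) / (1 - 4)
S_8 = 8(1 - 65536) / (-3)
S_8 = 174760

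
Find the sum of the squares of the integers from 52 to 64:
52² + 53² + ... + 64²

Use ∑_{k=1}^{n} k² = n(n+1)(2n+1)/6, then subtract the first 51 terms.
∑_{k=1}^{64} k² = 64×65×129/6 = 89440
∑_{k=1}^{51} k² = 51×52×103/6 = 45526
∑_{k=52}^{64} k² = 89440 - 45526 = 43914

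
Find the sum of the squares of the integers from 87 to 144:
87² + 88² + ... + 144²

Use ∑_{k=1}^{n} k² = n(n+1)(2n+1)/6, then subtract the first 86 terms.
∑_{k=1}^{144} k² = 144×145×289/6 = 1005720
∑_{k=1}^{86} k² = 86×87×173/6 = 215731
∑_{k=87}^{144} k² = 1005720 - 215731 = 789989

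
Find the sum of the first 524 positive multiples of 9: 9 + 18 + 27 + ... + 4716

Factor out 9: = 9(1 + 2 + ... + 524) = 9 × n(n+1)/2
= 9 × 524×525/2
= 9 × 137550
= 1237950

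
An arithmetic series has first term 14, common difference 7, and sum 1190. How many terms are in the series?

Using S = n/2 × [2a + (n-1)d]
1190 = n/2 × [2(14) + (n-1)(7)]
1190 = n/2 × [28 + 7n - 7]
2380 = n × [21 + 7n]
7n² + (21)n - 2380 = 0
Discriminant: Δ = (21)² - 4(7)(-2380) = 441 + 66640 = 67081
√Δ = 259
n = [-(21) + √Δ] / (2·7) = (-21 + 259) / 14 = 238 / 14 = 17
(The negative root is discarded since n must be a positive integer.)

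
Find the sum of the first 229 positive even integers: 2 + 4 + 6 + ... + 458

Sum of first n even numbers = n(n+1)
= 229×230
= 52670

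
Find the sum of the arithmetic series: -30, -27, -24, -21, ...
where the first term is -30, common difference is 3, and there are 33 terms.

Sₙ = n/2 × (first + last)
Last term = a + (n-1)d = -30 + (33-1)×3 = 66
S_33 = 33/2 × (-30 + 66)
S_33 = 33/2 × 36 = 594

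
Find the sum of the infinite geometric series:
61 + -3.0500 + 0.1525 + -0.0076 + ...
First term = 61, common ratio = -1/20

For |r| < 1, S = a / (1 - r)
S = 61 / (1 - (-1/20))
S = 61 / (21/20)
S = 1220/21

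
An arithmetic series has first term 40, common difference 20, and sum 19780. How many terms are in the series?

Using S = n/2 × [2a + (n-1)d]
19780 = n/2 × [2(40) + (n-1)(20)]
19780 = n/2 × [80 + 20n - 20]
39560 = n × [60 + 20n]
20n² + (60)n - 39560 = 0
Discriminant: Δ = (60)² - 4(20)(-39560) = 3600 + 3164800 = 3168400
√Δ = 1780
n = [-(60) + √Δ] / (2·20) = (-60 + 1780) / 40 = 1720 / 40 = 43
(The negative root is discarded since n must be a positive integer.)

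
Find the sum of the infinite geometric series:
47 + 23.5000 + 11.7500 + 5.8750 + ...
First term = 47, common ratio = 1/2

For |r| < 1, S = a / (1 - r)
S = 47 / (1 - (1/2))
S = 47 / (1/2)
S = 94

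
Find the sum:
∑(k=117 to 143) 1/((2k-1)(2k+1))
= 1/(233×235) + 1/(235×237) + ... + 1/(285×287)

Partial fractions: 1/((2k-1)(2k+1)) = (1/2)[1/(2k-1) - 1/(2k+1)]
The series telescopes:
= (1/2)[1/233 - 1/287]
= 27/66871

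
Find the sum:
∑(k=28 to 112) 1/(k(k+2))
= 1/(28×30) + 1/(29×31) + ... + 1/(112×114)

Partial fractions: 1/(k(k+2)) = (1/2)[1/k - 1/(k+2)]
Telescoping leaves the first two and last two terms:
= (1/2)[1/28 + 1/29 - 1/113 - 1/114]
= 274975/10460184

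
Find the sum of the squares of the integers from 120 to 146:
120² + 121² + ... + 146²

Use ∑_{k=1}^{n} k² = n(n+1)(2n+1)/6, then subtract the first 119 terms.
∑_{k=1}^{146} k² = 146×147×293/6 = 1048061
∑_{k=1}^{119} k² = 119×120×239/6 = 568820
∑_{k=120}^{146} k² = 1048061 - 568820 = 479241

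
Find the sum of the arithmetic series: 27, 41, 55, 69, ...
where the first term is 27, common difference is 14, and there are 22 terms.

Sₙ = n/2 × (first + last)
Last term = a + (n-1)d = 27 + (22-1)×14 = 321
S_22 = 22/2 × (27 + 321)
S_22 = 22/2 × 348 = 3828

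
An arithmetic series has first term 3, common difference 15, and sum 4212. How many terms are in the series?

Using S = n/2 × [2a + (n-1)d]
4212 = n/2 × [2(3) + (n-1)(15)]
4212 = n/2 × [6 + 15n - 15]
8424 = n × [-9 + 15n]
15n² + (-9)n - 8424 = 0
Discriminant: Δ = (-9)² - 4(15)(-8424) = 81 + 505440 = 505521
√Δ = 711
n = [-(-9) + √Δ] / (2·15) = (9 + 711) / 30 = 720 / 30 = 24
(The negative root is discarded since n must be a positive integer.)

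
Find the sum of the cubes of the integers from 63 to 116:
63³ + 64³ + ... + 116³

Use ∑_{k=1}^{n} k³ = [n(n+1)/2]², then subtract the first 62 terms.
∑_{k=1}^{116} k³ = [116×117/2]² = 6786² = 46049796
∑_{k=1}^{62} k³ = [62×63/2]² = 1953² = 3814209
∑_{k=63}^{116} k³ = 46049796 - 3814209 = 42235587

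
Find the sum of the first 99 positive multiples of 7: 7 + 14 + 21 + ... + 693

Factor out 7: = 7(1 + 2 + ... + 99) = 7 × n(n+1)/2
= 7 × 99×100/2
= 7 × 4950
= 34650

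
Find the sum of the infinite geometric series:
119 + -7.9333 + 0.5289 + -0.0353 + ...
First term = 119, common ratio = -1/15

For |r| < 1, S = a / (1 - r)
S = 119 / (1 - (-1/15))
S = 119 / (16/15)
S = 1785/16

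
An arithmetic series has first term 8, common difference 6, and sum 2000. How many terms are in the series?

Using S = n/2 × [2a + (n-1)d]
2000 = n/2 × [2(8) + (n-1)(6)]
2000 = n/2 × [16 + 6n - 6]
4000 = n × [10 + 6n]
6n² + (10)n - 4000 = 0
Discriminant: Δ = (10)² - 4(6)(-4000) = 100 + 96000 = 96100
√Δ = 310
n = [-(10) + √Δ] / (2·6) = (-10 + 310) / 12 = 300 / 12 = 25
(The negative root is discarded since n must be a positive integer.)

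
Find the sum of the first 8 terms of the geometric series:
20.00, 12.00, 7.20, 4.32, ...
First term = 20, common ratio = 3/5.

Sₙ = a(1 - rⁿ) / (1 - r)
S_8 = 20(1 - (3/5)^8) / (1 - (3/5))
S_8 = 20(1 - (6561/390625)) / (2/5)
S_8 = 768128/15625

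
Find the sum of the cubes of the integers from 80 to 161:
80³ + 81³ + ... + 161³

Use ∑_{k=1}^{n} k³ = [n(n+1)/2]², then subtract the first 79 terms.
∑_{k=1}^{161} k³ = [161×162/2]² = 13041² = 170067681
∑_{k=1}^{79} k³ = [79×80/2]² = 3160² = 9985600
∑_{k=80}^{161} k³ = 170067681 - 9985600 = 160082081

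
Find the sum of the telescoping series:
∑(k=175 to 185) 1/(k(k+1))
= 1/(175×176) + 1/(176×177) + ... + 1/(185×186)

Partial fractions: 1/(k(k+1)) = 1/k - 1/(k+1)
The series telescopes:
= (1/175 - 1/176) + (1/176 - 1/177) + ... + (1/185 - 1/186)
= 1/175 - 1/186
= 11/32550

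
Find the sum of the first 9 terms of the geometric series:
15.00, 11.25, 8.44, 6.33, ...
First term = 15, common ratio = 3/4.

Sₙ = a(1 - rⁿ) / (1 - r)
S_9 = 15(1 - (3/4)^9) / (1 - (3/4))
S_9 = 15(1 - (19683/262144)) / (1/4)
S_9 = 3636915/65536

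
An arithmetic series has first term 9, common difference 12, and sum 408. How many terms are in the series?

Using S = n/2 × [2a + (n-1)d]
408 = n/2 × [2(9) + (n-1)(12)]
408 = n/2 × [18 + 12n - 12]
816 = n × [6 + 12n]
12n² + (6)n - 816 = 0
Discriminant: Δ = (6)² - 4(12)(-816) = 36 + 39168 = 39204
√Δ = 198
n = [-(6) + √Δ] / (2·12) = (-6 + 198) / 24 = 192 / 24 = 8
(The negative root is discarded since n must be a positive integer.)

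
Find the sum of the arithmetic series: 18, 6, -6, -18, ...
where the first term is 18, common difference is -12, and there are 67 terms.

Sₙ = n/2 × (first + last)
Last term = a + (n-1)d = 18 + (67-1)×(-12) = -774
S_67 = 67/2 × (18 + (-774))
S_67 = 67/2 × (-756) = -25326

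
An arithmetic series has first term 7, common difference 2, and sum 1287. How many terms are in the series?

Using S = n/2 × [2a + (n-1)d]
1287 = n/2 × [2(7) + (n-1)(2)]
1287 = n/2 × [14 + 2n - 2]
2574 = n × [12 + 2n]
2n² + (12)n - 2574 = 0
Discriminant: Δ = (12)² - 4(2)(-2574) = 144 + 20592 = 20736
√Δ = 144
n = [-(12) + √Δ] / (2·2) = (-12 + 144) / 4 = 132 / 4 = 33
(The negative root is discarded since n must be a positive integer.)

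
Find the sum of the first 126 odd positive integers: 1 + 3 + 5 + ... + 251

Sum of first n odd numbers = n²
= 126²
= 15876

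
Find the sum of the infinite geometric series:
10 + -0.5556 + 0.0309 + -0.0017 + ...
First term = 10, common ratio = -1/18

For |r| < 1, S = a / (1 - r)
S = 10 / (1 - (-1/18))
S = 10 / (19/18)
S = 180/19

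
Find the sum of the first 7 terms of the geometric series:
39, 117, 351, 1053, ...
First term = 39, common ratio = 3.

Sₙ = a(1 - rⁿ) / (1 - r)
S_7 = 39(1 - 3^7) / (1 - 3)
S_7 = 39(1 - 2187) / (-2)
S_7 = 42627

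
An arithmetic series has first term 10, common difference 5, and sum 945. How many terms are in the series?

Using S = n/2 × [2a + (n-1)d]
945 = n/2 × [2(10) + (n-1)(5)]
945 = n/2 × [20 + 5n - 5]
1890 = n × [15 + 5n]
5n² + (15)n - 1890 = 0
Discriminant: Δ = (15)² - 4(5)(-1890) = 225 + 37800 = 38025
√Δ = 195
n = [-(15) + √Δ] / (2·5) = (-15 + 195) / 10 = 180 / 10 = 18
(The negative root is discarded since n must be a positive integer.)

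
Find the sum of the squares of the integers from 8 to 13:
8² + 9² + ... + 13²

Use ∑_{k=1}^{n} k² = n(n+1)(2n+1)/6, then subtract the first 7 terms.
∑_{k=1}^{13} k² = 13×14×27/6 = 819
∑_{k=1}^{7} k² = 7×8×15/6 = 140
∑_{k=8}^{13} k² = 819 - 140 = 679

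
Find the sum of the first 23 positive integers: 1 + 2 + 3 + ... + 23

Formula: ∑k = n(n+1)/2
= 23×24/2
= 552/2
= 276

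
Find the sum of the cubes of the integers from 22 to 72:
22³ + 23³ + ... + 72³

Use ∑_{k=1}^{n} k³ = [n(n+1)/2]², then subtract the first 21 terms.
∑_{k=1}^{72} k³ = [72×73/2]² = 2628² = 6906384
∑_{k=1}^{21} k³ = [21×22/2]² = 231² = 53361
∑_{k=22}^{72} k³ = 6906384 - 53361 = 6853023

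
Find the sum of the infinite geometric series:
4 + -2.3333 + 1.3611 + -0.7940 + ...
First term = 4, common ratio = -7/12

For |r| < 1, S = a / (1 - r)
S = 4 / (1 - (-7/12))
S = 4 / (19/12)
S = 48/19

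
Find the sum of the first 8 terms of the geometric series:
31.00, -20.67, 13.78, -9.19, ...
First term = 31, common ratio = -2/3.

Sₙ = a(1 - rⁿ) / (1 - r)
S_8 = 31(1 - (-2/3)^8) / (1 - (-2/3))
S_8 = 31(1 - (256/6561)) / (5/3)
S_8 = 39091/2187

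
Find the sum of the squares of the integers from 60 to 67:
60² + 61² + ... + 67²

Use ∑_{k=1}^{n} k² = n(n+1)(2n+1)/6, then subtract the first 59 terms.
∑_{k=1}^{67} k² = 67×68×135/6 = 102510
∑_{k=1}^{59} k² = 59×60×119/6 = 70210
∑_{k=60}^{67} k² = 102510 - 70210 = 32300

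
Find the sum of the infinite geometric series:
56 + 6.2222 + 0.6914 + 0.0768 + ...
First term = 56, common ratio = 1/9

For |r| < 1, S = a / (1 - r)
S = 56 / (1 - (1/9))
S = 56 / (8/9)
S = 63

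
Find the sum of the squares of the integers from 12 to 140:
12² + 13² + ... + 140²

Use ∑_{k=1}^{n} k² = n(n+1)(2n+1)/6, then subtract the first 11 terms.
∑_{k=1}^{140} k² = 140×141×281/6 = 924490
∑_{k=1}^{11} k² = 11×12×23/6 = 506
∑_{k=12}^{140} k² = 924490 - 506 = 923984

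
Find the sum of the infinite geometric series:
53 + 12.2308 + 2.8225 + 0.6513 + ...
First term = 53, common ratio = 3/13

For |r| < 1, S = a / (1 - r)
S = 53 / (1 - (3/13))
S = 53 / (10/13)
S = 689/10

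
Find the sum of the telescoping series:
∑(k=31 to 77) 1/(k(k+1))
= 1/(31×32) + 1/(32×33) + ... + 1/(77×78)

Partial fractions: 1/(k(k+1)) = 1/k - 1/(k+1)
The series telescopes:
= (1/31 - 1/32) + (1/32 - 1/33) + ... + (1/77 - 1/78)
= 1/31 - 1/78
= 47/2418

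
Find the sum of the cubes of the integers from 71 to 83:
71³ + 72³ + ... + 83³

Use ∑_{k=1}^{n} k³ = [n(n+1)/2]², then subtract the first 70 terms.
∑_{k=1}^{83} k³ = [83×84/2]² = 3486² = 12152196
∑_{k=1}^{70} k³ = [70×71/2]² = 2485² = 6175225
∑_{k=71}^{83} k³ = 12152196 - 6175225 = 5976971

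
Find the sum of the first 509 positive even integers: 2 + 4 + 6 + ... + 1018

Sum of first n even numbers = n(n+1)
= 509×510
= 259590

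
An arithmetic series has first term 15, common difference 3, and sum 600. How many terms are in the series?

Using S = n/2 × [2a + (n-1)d]
600 = n/2 × [2(15) + (n-1)(3)]
600 = n/2 × [30 + 3n - 3]
1200 = n × [27 + 3n]
3n² + (27)n - 1200 = 0
Discriminant: Δ = (27)² - 4(3)(-1200) = 729 + 14400 = 15129
√Δ = 123
n = [-(27) + √Δ] / (2·3) = (-27 + 123) / 6 = 96 / 6 = 16
(The negative root is discarded since n must be a positive integer.)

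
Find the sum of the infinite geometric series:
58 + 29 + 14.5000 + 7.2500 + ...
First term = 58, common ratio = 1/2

For |r| < 1, S = a / (1 - r)
S = 58 / (1 - (1/2))
S = 58 / (1/2)
S = 116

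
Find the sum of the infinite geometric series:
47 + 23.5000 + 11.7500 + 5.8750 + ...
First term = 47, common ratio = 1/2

For |r| < 1, S = a / (1 - r)
S = 47 / (1 - (1/2))
S = 47 / (1/2)
S = 94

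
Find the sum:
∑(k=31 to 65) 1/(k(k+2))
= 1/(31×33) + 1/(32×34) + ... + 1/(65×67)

Partial fractions: 1/(k(k+2)) = (1/2)[1/k - 1/(k+2)]
Telescoping leaves the first two and last two terms:
= (1/2)[1/31 + 1/32 - 1/66 - 1/67]
= 73325/4386624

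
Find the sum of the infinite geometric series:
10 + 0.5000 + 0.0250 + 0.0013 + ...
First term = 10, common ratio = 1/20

For |r| < 1, S = a / (1 - r)
S = 10 / (1 - (1/20))
S = 10 / (19/20)
S = 200/19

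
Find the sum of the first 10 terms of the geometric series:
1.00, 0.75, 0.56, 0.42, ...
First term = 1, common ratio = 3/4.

Sₙ = a(1 - rⁿ) / (1 - r)
S_10 = 1(1 - (3/4)^10) / (1 - (3/4))
S_10 = 1(1 - (59049/1048576)) / (1/4)
S_10 = 989527/262144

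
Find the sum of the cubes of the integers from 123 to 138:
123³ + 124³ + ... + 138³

Use ∑_{k=1}^{n} k³ = [n(n+1)/2]², then subtract the first 122 terms.
∑_{k=1}^{138} k³ = [138×139/2]² = 9591² = 91987281
∑_{k=1}^{122} k³ = [122×123/2]² = 7503² = 56295009
∑_{k=123}^{138} k³ = 91987281 - 56295009 = 35692272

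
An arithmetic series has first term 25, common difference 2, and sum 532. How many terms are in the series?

Using S = n/2 × [2a + (n-1)d]
532 = n/2 × [2(25) + (n-1)(2)]
532 = n/2 × [50 + 2n - 2]
1064 = n × [48 + 2n]
2n² + (48)n - 1064 = 0
Discriminant: Δ = (48)² - 4(2)(-1064) = 2304 + 8512 = 10816
√Δ = 104
n = [-(48) + √Δ] / (2·2) = (-48 + 104) / 4 = 56 / 4 = 14
(The negative root is discarded since n must be a positive integer.)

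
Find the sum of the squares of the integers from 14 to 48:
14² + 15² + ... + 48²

Use ∑_{k=1}^{n} k² = n(n+1)(2n+1)/6, then subtract the first 13 terms.
∑_{k=1}^{48} k² = 48×49×97/6 = 38024
∑_{k=1}^{13} k² = 13×14×27/6 = 819
∑_{k=14}^{48} k² = 38024 - 819 = 37205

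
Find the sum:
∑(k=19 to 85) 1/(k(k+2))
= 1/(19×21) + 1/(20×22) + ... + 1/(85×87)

Partial fractions: 1/(k(k+2)) = (1/2)[1/k - 1/(k+2)]
Telescoping leaves the first two and last two terms:
= (1/2)[1/19 + 1/20 - 1/86 - 1/87]
= 113029/2843160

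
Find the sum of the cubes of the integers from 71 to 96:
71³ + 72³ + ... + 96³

Use ∑_{k=1}^{n} k³ = [n(n+1)/2]², then subtract the first 70 terms.
∑_{k=1}^{96} k³ = [96×97/2]² = 4656² = 21678336
∑_{k=1}^{70} k³ = [70×71/2]² = 2485² = 6175225
∑_{k=71}^{96} k³ = 21678336 - 6175225 = 15503111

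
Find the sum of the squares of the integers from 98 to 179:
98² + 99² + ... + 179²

Use ∑_{k=1}^{n} k² = n(n+1)(2n+1)/6, then subtract the first 97 terms.
∑_{k=1}^{179} k² = 179×180×359/6 = 1927830
∑_{k=1}^{97} k² = 97×98×195/6 = 308945
∑_{k=98}^{179} k² = 1927830 - 308945 = 1618885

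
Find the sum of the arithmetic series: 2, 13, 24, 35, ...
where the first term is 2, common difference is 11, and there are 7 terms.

Sₙ = n/2 × (first + last)
Last term = a + (n-1)d = 2 + (7-1)×11 = 68
S_7 = 7/2 × (2 + 68)
S_7 = 7/2 × 70 = 245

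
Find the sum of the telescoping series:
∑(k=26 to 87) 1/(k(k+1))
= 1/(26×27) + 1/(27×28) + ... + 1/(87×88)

Partial fractions: 1/(k(k+1)) = 1/k - 1/(k+1)
The series telescopes:
= (1/26 - 1/27) + (1/27 - 1/28) + ... + (1/87 - 1/88)
= 1/26 - 1/88
= 31/1144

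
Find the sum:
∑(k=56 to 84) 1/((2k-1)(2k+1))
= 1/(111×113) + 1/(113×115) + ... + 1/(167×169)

Partial fractions: 1/((2k-1)(2k+1)) = (1/2)[1/(2k-1) - 1/(2k+1)]
The series telescopes:
= (1/2)[1/111 - 1/169]
= 29/18759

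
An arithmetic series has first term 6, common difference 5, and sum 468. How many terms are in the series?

Using S = n/2 × [2a + (n-1)d]
468 = n/2 × [2(6) + (n-1)(5)]
468 = n/2 × [12 + 5n - 5]
936 = n × [7 + 5n]
5n² + (7)n - 936 = 0
Discriminant: Δ = (7)² - 4(5)(-936) = 49 + 18720 = 18769
√Δ = 137
n = [-(7) + √Δ] / (2·5) = (-7 + 137) / 10 = 130 / 10 = 13
(The negative root is discarded since n must be a positive integer.)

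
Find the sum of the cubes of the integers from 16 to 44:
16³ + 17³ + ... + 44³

Use ∑_{k=1}^{n} k³ = [n(n+1)/2]², then subtract the first 15 terms.
∑_{k=1}^{44} k³ = [44×45/2]² = 990² = 980100
∑_{k=1}^{15} k³ = [15×16/2]² = 120² = 14400
∑_{k=16}^{44} k³ = 980100 - 14400 = 965700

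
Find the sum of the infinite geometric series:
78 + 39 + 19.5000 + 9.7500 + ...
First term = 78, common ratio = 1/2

For |r| < 1, S = a / (1 - r)
S = 78 / (1 - (1/2))
S = 78 / (1/2)
S = 156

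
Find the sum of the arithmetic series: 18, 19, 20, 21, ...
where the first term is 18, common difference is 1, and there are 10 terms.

Sₙ = n/2 × (first + last)
Last term = a + (n-1)d = 18 + (10-1)×1 = 27
S_10 = 10/2 × (18 + 27)
S_10 = 10/2 × 45 = 225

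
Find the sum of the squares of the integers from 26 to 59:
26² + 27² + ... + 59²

Use ∑_{k=1}^{n} k² = n(n+1)(2n+1)/6, then subtract the first 25 terms.
∑_{k=1}^{59} k² = 59×60×119/6 = 70210
∑_{k=1}^{25} k² = 25×26×51/6 = 5525
∑_{k=26}^{59} k² = 70210 - 5525 = 64685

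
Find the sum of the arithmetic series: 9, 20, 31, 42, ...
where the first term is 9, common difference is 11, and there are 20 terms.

Sₙ = n/2 × (first + last)
Last term = a + (n-1)d = 9 + (20-1)×11 = 218
S_20 = 20/2 × (9 + 218)
S_20 = 20/2 × 227 = 2270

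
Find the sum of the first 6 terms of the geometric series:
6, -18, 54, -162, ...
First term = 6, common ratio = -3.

Sₙ = a(1 - rⁿ) / (1 - r)
S_6 = 6(1 - (-3)^6) / (1 - (-3))
S_6 = 6(1 - 729) / (4)
S_6 = -1092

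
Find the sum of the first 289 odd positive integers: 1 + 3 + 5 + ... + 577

Sum of first n odd numbers = n²
= 289²
= 83521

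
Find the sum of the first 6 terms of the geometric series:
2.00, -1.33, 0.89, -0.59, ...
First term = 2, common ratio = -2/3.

Sₙ = a(1 - rⁿ) / (1 - r)
S_6 = 2(1 - (-2/3)^6) / (1 - (-2/3))
S_6 = 2(1 - (64/729)) / (5/3)
S_6 = 266/243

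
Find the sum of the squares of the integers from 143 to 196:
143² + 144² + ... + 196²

Use ∑_{k=1}^{n} k² = n(n+1)(2n+1)/6, then subtract the first 142 terms.
∑_{k=1}^{196} k² = 196×197×393/6 = 2529086
∑_{k=1}^{142} k² = 142×143×285/6 = 964535
∑_{k=143}^{196} k² = 2529086 - 964535 = 1564551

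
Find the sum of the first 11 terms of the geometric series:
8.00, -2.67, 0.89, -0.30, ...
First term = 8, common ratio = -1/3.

Sₙ = a(1 - rⁿ) / (1 - r)
S_11 = 8(1 - (-1/3)^11) / (1 - (-1/3))
S_11 = 8(1 - (-1/177147)) / (4/3)
S_11 = 354296/59049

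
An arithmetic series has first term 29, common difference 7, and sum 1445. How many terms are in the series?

Using S = n/2 × [2a + (n-1)d]
1445 = n/2 × [2(29) + (n-1)(7)]
1445 = n/2 × [58 + 7n - 7]
2890 = n × [51 + 7n]
7n² + (51)n - 2890 = 0
Discriminant: Δ = (51)² - 4(7)(-2890) = 2601 + 80920 = 83521
√Δ = 289
n = [-(51) + √Δ] / (2·7) = (-51 + 289) / 14 = 238 / 14 = 17
(The negative root is discarded since n must be a positive integer.)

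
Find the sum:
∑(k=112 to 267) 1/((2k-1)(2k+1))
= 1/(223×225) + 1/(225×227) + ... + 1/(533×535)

Partial fractions: 1/((2k-1)(2k+1)) = (1/2)[1/(2k-1) - 1/(2k+1)]
The series telescopes:
= (1/2)[1/223 - 1/535]
= 156/119305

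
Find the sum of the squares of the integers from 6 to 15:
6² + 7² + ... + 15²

Use ∑_{k=1}^{n} k² = n(n+1)(2n+1)/6, then subtract the first 5 terms.
∑_{k=1}^{15} k² = 15×16×31/6 = 1240
∑_{k=1}^{5} k² = 5×6×11/6 = 55
∑_{k=6}^{15} k² = 1240 - 55 = 1185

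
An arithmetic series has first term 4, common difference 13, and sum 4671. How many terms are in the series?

Using S = n/2 × [2a + (n-1)d]
4671 = n/2 × [2(4) + (n-1)(13)]
4671 = n/2 × [8 + 13n - 13]
9342 = n × [-5 + 13n]
13n² + (-5)n - 9342 = 0
Discriminant: Δ = (-5)² - 4(13)(-9342) = 25 + 485784 = 485809
√Δ = 697
n = [-(-5) + √Δ] / (2·13) = (5 + 697) / 26 = 702 / 26 = 27
(The negative root is discarded since n must be a positive integer.)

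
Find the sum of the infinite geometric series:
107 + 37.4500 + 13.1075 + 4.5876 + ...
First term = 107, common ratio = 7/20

For |r| < 1, S = a / (1 - r)
S = 107 / (1 - (7/20))
S = 107 / (13/20)
S = 2140/13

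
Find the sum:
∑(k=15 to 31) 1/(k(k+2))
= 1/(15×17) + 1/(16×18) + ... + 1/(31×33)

Partial fractions: 1/(k(k+2)) = (1/2)[1/k - 1/(k+2)]
Telescoping leaves the first two and last two terms:
= (1/2)[1/15 + 1/16 - 1/32 - 1/33]
= 119/3520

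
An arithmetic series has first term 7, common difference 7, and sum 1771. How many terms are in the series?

Using S = n/2 × [2a + (n-1)d]
1771 = n/2 × [2(7) + (n-1)(7)]
1771 = n/2 × [14 + 7n - 7]
3542 = n × [7 + 7n]
7n² + (7)n - 3542 = 0
Discriminant: Δ = (7)² - 4(7)(-3542) = 49 + 99176 = 99225
√Δ = 315
n = [-(7) + √Δ] / (2·7) = (-7 + 315) / 14 = 308 / 14 = 22
(The negative root is discarded since n must be a positive integer.)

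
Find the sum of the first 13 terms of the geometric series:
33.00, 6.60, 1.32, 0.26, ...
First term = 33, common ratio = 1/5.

Sₙ = a(1 - rⁿ) / (1 - r)
S_13 = 33(1 - (1/5)^13) / (1 - (1/5))
S_13 = 33(1 - (1/1220703125)) / (4/5)
S_13 = 10070800773/244140625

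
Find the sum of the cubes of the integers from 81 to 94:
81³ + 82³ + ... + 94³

Use ∑_{k=1}^{n} k³ = [n(n+1)/2]², then subtract the first 80 terms.
∑_{k=1}^{94} k³ = [94×95/2]² = 4465² = 19936225
∑_{k=1}^{80} k³ = [80×81/2]² = 3240² = 10497600
∑_{k=81}^{94} k³ = 19936225 - 10497600 = 9438625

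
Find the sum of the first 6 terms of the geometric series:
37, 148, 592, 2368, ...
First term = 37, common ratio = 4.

Sₙ = a(1 - rⁿ) / (1 - r)
S_6 = 37(1 - 4^6) / (1 - 4)
S_6 = 37(1 - 4096) / (-3)
S_6 = 50505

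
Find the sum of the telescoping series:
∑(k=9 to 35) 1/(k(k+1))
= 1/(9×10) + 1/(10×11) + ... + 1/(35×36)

Partial fractions: 1/(k(k+1)) = 1/k - 1/(k+1)
The series telescopes:
= (1/9 - 1/10) + (1/10 - 1/11) + ... + (1/35 - 1/36)
= 1/9 - 1/36
= 1/12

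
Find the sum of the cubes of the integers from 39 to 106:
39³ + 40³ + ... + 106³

Use ∑_{k=1}^{n} k³ = [n(n+1)/2]², then subtract the first 38 terms.
∑_{k=1}^{106} k³ = [106×107/2]² = 5671² = 32160241
∑_{k=1}^{38} k³ = [38×39/2]² = 741² = 549081
∑_{k=39}^{106} k³ = 32160241 - 549081 = 31611160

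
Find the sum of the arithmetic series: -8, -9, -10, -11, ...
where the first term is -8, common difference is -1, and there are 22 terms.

Sₙ = n/2 × (first + last)
Last term = a + (n-1)d = -8 + (22-1)×(-1) = -29
S_22 = 22/2 × (-8 + (-29))
S_22 = 22/2 × (-37) = -407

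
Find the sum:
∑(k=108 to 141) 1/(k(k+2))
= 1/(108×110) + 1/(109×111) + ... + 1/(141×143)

Partial fractions: 1/(k(k+2)) = (1/2)[1/k - 1/(k+2)]
Telescoping leaves the first two and last two terms:
= (1/2)[1/108 + 1/109 - 1/142 - 1/143]
= 525691/239042232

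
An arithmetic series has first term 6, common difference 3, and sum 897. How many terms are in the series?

Using S = n/2 × [2a + (n-1)d]
897 = n/2 × [2(6) + (n-1)(3)]
897 = n/2 × [12 + 3n - 3]
1794 = n × [9 + 3n]
3n² + (9)n - 1794 = 0
Discriminant: Δ = (9)² - 4(3)(-1794) = 81 + 21528 = 21609
√Δ = 147
n = [-(9) + √Δ] / (2·3) = (-9 + 147) / 6 = 138 / 6 = 23
(The negative root is discarded since n must be a positive integer.)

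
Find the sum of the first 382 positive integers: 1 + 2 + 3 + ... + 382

Formula: ∑k = n(n+1)/2
= 382×383/2
= 146306/2
= 73153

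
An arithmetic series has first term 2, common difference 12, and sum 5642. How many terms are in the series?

Using S = n/2 × [2a + (n-1)d]
5642 = n/2 × [2(2) + (n-1)(12)]
5642 = n/2 × [4 + 12n - 12]
11284 = n × [-8 + 12n]
12n² + (-8)n - 11284 = 0
Discriminant: Δ = (-8)² - 4(12)(-11284) = 64 + 541632 = 541696
√Δ = 736
n = [-(-8) + √Δ] / (2·12) = (8 + 736) / 24 = 744 / 24 = 31
(The negative root is discarded since n must be a positive integer.)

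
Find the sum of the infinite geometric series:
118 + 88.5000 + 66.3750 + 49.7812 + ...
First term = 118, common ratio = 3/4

For |r| < 1, S = a / (1 - r)
S = 118 / (1 - (3/4))
S = 118 / (1/4)
S = 472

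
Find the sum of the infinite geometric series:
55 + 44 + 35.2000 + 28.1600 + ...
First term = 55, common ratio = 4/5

For |r| < 1, S = a / (1 - r)
S = 55 / (1 - (4/5))
S = 55 / (1/5)
S = 275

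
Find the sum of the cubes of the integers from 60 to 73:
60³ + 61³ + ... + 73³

Use ∑_{k=1}^{n} k³ = [n(n+1)/2]², then subtract the first 59 terms.
∑_{k=1}^{73} k³ = [73×74/2]² = 2701² = 7295401
∑_{k=1}^{59} k³ = [59×60/2]² = 1770² = 3132900
∑_{k=60}^{73} k³ = 7295401 - 3132900 = 4162501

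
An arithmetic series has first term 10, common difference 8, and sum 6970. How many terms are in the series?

Using S = n/2 × [2a + (n-1)d]
6970 = n/2 × [2(10) + (n-1)(8)]
6970 = n/2 × [20 + 8n - 8]
13940 = n × [12 + 8n]
8n² + (12)n - 13940 = 0
Discriminant: Δ = (12)² - 4(8)(-13940) = 144 + 446080 = 446224
√Δ = 668
n = [-(12) + √Δ] / (2·8) = (-12 + 668) / 16 = 656 / 16 = 41
(The negative root is discarded since n must be a positive integer.)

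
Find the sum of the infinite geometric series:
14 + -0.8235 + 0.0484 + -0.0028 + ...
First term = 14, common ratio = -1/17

For |r| < 1, S = a / (1 - r)
S = 14 / (1 - (-1/17))
S = 14 / (18/17)
S = 119/9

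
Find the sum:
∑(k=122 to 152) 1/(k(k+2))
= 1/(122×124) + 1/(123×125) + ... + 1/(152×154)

Partial fractions: 1/(k(k+2)) = (1/2)[1/k - 1/(k+2)]
Telescoping leaves the first two and last two terms:
= (1/2)[1/122 + 1/123 - 1/153 - 1/154]
= 48577/29464281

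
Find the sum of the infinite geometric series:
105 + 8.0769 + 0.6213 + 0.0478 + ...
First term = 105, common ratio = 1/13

For |r| < 1, S = a / (1 - r)
S = 105 / (1 - (1/13))
S = 105 / (12/13)
S = 455/4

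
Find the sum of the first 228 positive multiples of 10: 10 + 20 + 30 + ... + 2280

Factor out 10: = 10(1 + 2 + ... + 228) = 10 × n(n+1)/2
= 10 × 228×229/2
= 10 × 26106
= 261060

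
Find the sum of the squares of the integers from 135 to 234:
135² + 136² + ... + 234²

Use ∑_{k=1}^{n} k² = n(n+1)(2n+1)/6, then subtract the first 134 terms.
∑_{k=1}^{234} k² = 234×235×469/6 = 4298385
∑_{k=1}^{134} k² = 134×135×269/6 = 811035
∑_{k=135}^{234} k² = 4298385 - 811035 = 3487350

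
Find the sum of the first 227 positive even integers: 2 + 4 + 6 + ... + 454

Sum of first n even numbers = n(n+1)
= 227×228
= 51756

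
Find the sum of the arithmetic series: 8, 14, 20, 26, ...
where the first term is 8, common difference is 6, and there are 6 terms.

Sₙ = n/2 × (first + last)
Last term = a + (n-1)d = 8 + (6-1)×6 = 38
S_6 = 6/2 × (8 + 38)
S_6 = 6/2 × 46 = 138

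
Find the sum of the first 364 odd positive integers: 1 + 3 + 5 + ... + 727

Sum of first n odd numbers = n²
= 364²
= 132496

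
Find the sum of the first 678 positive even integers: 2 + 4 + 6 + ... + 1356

Sum of first n even numbers = n(n+1)
= 678×679
= 460362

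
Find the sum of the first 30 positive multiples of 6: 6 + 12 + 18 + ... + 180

Factor out 6: = 6(1 + 2 + ... + 30) = 6 × n(n+1)/2
= 6 × 30×31/2
= 6 × 465
= 2790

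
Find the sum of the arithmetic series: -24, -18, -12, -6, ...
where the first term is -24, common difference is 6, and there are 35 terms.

Sₙ = n/2 × (first + last)
Last term = a + (n-1)d = -24 + (35-1)×6 = 180
S_35 = 35/2 × (-24 + 180)
S_35 = 35/2 × 156 = 2730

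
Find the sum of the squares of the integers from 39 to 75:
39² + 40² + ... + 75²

Use ∑_{k=1}^{n} k² = n(n+1)(2n+1)/6, then subtract the first 38 terms.
∑_{k=1}^{75} k² = 75×76×151/6 = 143450
∑_{k=1}^{38} k² = 38×39×77/6 = 19019
∑_{k=39}^{75} k² = 143450 - 19019 = 124431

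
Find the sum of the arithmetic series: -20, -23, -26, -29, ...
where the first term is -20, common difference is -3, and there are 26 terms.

Sₙ = n/2 × (first + last)
Last term = a + (n-1)d = -20 + (26-1)×(-3) = -95
S_26 = 26/2 × (-20 + (-95))
S_26 = 26/2 × (-115) = -1495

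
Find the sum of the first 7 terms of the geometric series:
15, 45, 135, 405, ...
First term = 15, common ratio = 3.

Sₙ = a(1 - rⁿ) / (1 - r)
S_7 = 15(1 - 3^7) / (1 - 3)
S_7 = 15(1 - 2187) / (-2)
S_7 = 16395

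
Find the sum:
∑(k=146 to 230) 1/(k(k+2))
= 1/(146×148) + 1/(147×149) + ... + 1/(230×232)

Partial fractions: 1/(k(k+2)) = (1/2)[1/k - 1/(k+2)]
Telescoping leaves the first two and last two terms:
= (1/2)[1/146 + 1/147 - 1/231 - 1/232]
= 137275/54771024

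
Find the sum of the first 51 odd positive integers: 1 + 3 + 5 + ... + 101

Sum of first n odd numbers = n²
= 51²
= 2601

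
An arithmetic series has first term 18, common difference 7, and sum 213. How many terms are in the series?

Using S = n/2 × [2a + (n-1)d]
213 = n/2 × [2(18) + (n-1)(7)]
213 = n/2 × [36 + 7n - 7]
426 = n × [29 + 7n]
7n² + (29)n - 426 = 0
Discriminant: Δ = (29)² - 4(7)(-426) = 841 + 11928 = 12769
√Δ = 113
n = [-(29) + √Δ] / (2·7) = (-29 + 113) / 14 = 84 / 14 = 6
(The negative root is discarded since n must be a positive integer.)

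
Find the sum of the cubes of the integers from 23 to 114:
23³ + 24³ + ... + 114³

Use ∑_{k=1}^{n} k³ = [n(n+1)/2]², then subtract the first 22 terms.
∑_{k=1}^{114} k³ = [114×115/2]² = 6555² = 42968025
∑_{k=1}^{22} k³ = [22×23/2]² = 253² = 64009
∑_{k=23}^{114} k³ = 42968025 - 64009 = 42904016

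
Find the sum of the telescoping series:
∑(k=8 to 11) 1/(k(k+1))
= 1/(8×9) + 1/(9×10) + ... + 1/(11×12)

Partial fractions: 1/(k(k+1)) = 1/k - 1/(k+1)
The series telescopes:
= (1/8 - 1/9) + (1/9 - 1/10) + ... + (1/11 - 1/12)
= 1/8 - 1/12
= 1/24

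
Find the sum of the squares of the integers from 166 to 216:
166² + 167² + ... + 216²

Use ∑_{k=1}^{n} k² = n(n+1)(2n+1)/6, then subtract the first 165 terms.
∑_{k=1}^{216} k² = 216×217×433/6 = 3382596
∑_{k=1}^{165} k² = 165×166×331/6 = 1511015
∑_{k=166}^{216} k² = 3382596 - 1511015 = 1871581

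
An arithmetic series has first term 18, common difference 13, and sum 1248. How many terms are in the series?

Using S = n/2 × [2a + (n-1)d]
1248 = n/2 × [2(18) + (n-1)(13)]
1248 = n/2 × [36 + 13n - 13]
2496 = n × [23 + 13n]
13n² + (23)n - 2496 = 0
Discriminant: Δ = (23)² - 4(13)(-2496) = 529 + 129792 = 130321
√Δ = 361
n = [-(23) + √Δ] / (2·13) = (-23 + 361) / 26 = 338 / 26 = 13
(The negative root is discarded since n must be a positive integer.)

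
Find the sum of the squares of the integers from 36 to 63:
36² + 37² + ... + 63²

Use ∑_{k=1}^{n} k² = n(n+1)(2n+1)/6, then subtract the first 35 terms.
∑_{k=1}^{63} k² = 63×64×127/6 = 85344
∑_{k=1}^{35} k² = 35×36×71/6 = 14910
∑_{k=36}^{63} k² = 85344 - 14910 = 70434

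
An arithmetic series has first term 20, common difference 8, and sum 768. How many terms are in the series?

Using S = n/2 × [2a + (n-1)d]
768 = n/2 × [2(20) + (n-1)(8)]
768 = n/2 × [40 + 8n - 8]
1536 = n × [32 + 8n]
8n² + (32)n - 1536 = 0
Discriminant: Δ = (32)² - 4(8)(-1536) = 1024 + 49152 = 50176
√Δ = 224
n = [-(32) + √Δ] / (2·8) = (-32 + 224) / 16 = 192 / 16 = 12
(The negative root is discarded since n must be a positive integer.)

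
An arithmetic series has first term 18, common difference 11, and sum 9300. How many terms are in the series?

Using S = n/2 × [2a + (n-1)d]
9300 = n/2 × [2(18) + (n-1)(11)]
9300 = n/2 × [36 + 11n - 11]
18600 = n × [25 + 11n]
11n² + (25)n - 18600 = 0
Discriminant: Δ = (25)² - 4(11)(-18600) = 625 + 818400 = 819025
√Δ = 905
n = [-(25) + √Δ] / (2·11) = (-25 + 905) / 22 = 880 / 22 = 40
(The negative root is discarded since n must be a positive integer.)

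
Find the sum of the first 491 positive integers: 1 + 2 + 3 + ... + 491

Formula: ∑k = n(n+1)/2
= 491×492/2
= 241572/2
= 120786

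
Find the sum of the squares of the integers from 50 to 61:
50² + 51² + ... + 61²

Use ∑_{k=1}^{n} k² = n(n+1)(2n+1)/6, then subtract the first 49 terms.
∑_{k=1}^{61} k² = 61×62×123/6 = 77531
∑_{k=1}^{49} k² = 49×50×99/6 = 40425
∑_{k=50}^{61} k² = 77531 - 40425 = 37106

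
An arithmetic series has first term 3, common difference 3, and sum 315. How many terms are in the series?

Using S = n/2 × [2a + (n-1)d]
315 = n/2 × [2(3) + (n-1)(3)]
315 = n/2 × [6 + 3n - 3]
630 = n × [3 + 3n]
3n² + (3)n - 630 = 0
Discriminant: Δ = (3)² - 4(3)(-630) = 9 + 7560 = 7569
√Δ = 87
n = [-(3) + √Δ] / (2·3) = (-3 + 87) / 6 = 84 / 6 = 14
(The negative root is discarded since n must be a positive integer.)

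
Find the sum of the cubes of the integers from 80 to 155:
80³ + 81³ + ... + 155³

Use ∑_{k=1}^{n} k³ = [n(n+1)/2]², then subtract the first 79 terms.
∑_{k=1}^{155} k³ = [155×156/2]² = 12090² = 146168100
∑_{k=1}^{79} k³ = [79×80/2]² = 3160² = 9985600
∑_{k=80}^{155} k³ = 146168100 - 9985600 = 136182500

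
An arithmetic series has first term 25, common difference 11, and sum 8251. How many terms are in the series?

Using S = n/2 × [2a + (n-1)d]
8251 = n/2 × [2(25) + (n-1)(11)]
8251 = n/2 × [50 + 11n - 11]
16502 = n × [39 + 11n]
11n² + (39)n - 16502 = 0
Discriminant: Δ = (39)² - 4(11)(-16502) = 1521 + 726088 = 727609
√Δ = 853
n = [-(39) + √Δ] / (2·11) = (-39 + 853) / 22 = 814 / 22 = 37
(The negative root is discarded since n must be a positive integer.)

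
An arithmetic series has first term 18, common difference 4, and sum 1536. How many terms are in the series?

Using S = n/2 × [2a + (n-1)d]
1536 = n/2 × [2(18) + (n-1)(4)]
1536 = n/2 × [36 + 4n - 4]
3072 = n × [32 + 4n]
4n² + (32)n - 3072 = 0
Discriminant: Δ = (32)² - 4(4)(-3072) = 1024 + 49152 = 50176
√Δ = 224
n = [-(32) + √Δ] / (2·4) = (-32 + 224) / 8 = 192 / 8 = 24
(The negative root is discarded since n must be a positive integer.)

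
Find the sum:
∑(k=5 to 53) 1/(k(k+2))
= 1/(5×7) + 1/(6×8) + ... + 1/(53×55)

Partial fractions: 1/(k(k+2)) = (1/2)[1/k - 1/(k+2)]
Telescoping leaves the first two and last two terms:
= (1/2)[1/5 + 1/6 - 1/54 - 1/55]
= 49/297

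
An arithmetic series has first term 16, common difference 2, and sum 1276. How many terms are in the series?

Using S = n/2 × [2a + (n-1)d]
1276 = n/2 × [2(16) + (n-1)(2)]
1276 = n/2 × [32 + 2n - 2]
2552 = n × [30 + 2n]
2n² + (30)n - 2552 = 0
Discriminant: Δ = (30)² - 4(2)(-2552) = 900 + 20416 = 21316
√Δ = 146
n = [-(30) + √Δ] / (2·2) = (-30 + 146) / 4 = 116 / 4 = 29
(The negative root is discarded since n must be a positive integer.)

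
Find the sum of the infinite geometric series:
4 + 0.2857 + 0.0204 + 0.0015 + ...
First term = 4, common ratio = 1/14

For |r| < 1, S = a / (1 - r)
S = 4 / (1 - (1/14))
S = 4 / (13/14)
S = 56/13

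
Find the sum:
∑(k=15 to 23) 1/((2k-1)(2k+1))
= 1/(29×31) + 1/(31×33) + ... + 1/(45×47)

Partial fractions: 1/((2k-1)(2k+1)) = (1/2)[1/(2k-1) - 1/(2k+1)]
The series telescopes:
= (1/2)[1/29 - 1/47]
= 9/1363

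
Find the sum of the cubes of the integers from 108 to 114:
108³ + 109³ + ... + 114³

Use ∑_{k=1}^{n} k³ = [n(n+1)/2]², then subtract the first 107 terms.
∑_{k=1}^{114} k³ = [114×115/2]² = 6555² = 42968025
∑_{k=1}^{107} k³ = [107×108/2]² = 5778² = 33385284
∑_{k=108}^{114} k³ = 42968025 - 33385284 = 9582741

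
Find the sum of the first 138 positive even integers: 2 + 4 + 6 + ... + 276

Sum of first n even numbers = n(n+1)
= 138×139
= 19182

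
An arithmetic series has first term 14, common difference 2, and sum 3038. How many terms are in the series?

Using S = n/2 × [2a + (n-1)d]
3038 = n/2 × [2(14) + (n-1)(2)]
3038 = n/2 × [28 + 2n - 2]
6076 = n × [26 + 2n]
2n² + (26)n - 6076 = 0
Discriminant: Δ = (26)² - 4(2)(-6076) = 676 + 48608 = 49284
√Δ = 222
n = [-(26) + √Δ] / (2·2) = (-26 + 222) / 4 = 196 / 4 = 49
(The negative root is discarded since n must be a positive integer.)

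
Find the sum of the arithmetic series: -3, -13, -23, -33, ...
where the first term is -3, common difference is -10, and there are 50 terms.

Sₙ = n/2 × (first + last)
Last term = a + (n-1)d = -3 + (50-1)×(-10) = -493
S_50 = 50/2 × (-3 + (-493))
S_50 = 50/2 × (-496) = -12400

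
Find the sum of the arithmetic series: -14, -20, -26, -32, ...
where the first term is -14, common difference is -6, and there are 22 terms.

Sₙ = n/2 × (first + last)
Last term = a + (n-1)d = -14 + (22-1)×(-6) = -140
S_22 = 22/2 × (-14 + (-140))
S_22 = 22/2 × (-154) = -1694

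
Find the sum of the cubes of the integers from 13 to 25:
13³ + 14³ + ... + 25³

Use ∑_{k=1}^{n} k³ = [n(n+1)/2]², then subtract the first 12 terms.
∑_{k=1}^{25} k³ = [25×26/2]² = 325² = 105625
∑_{k=1}^{12} k³ = [12×13/2]² = 78² = 6084
∑_{k=13}^{25} k³ = 105625 - 6084 = 99541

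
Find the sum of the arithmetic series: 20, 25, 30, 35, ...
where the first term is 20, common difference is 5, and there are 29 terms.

Sₙ = n/2 × (first + last)
Last term = a + (n-1)d = 20 + (29-1)×5 = 160
S_29 = 29/2 × (20 + 160)
S_29 = 29/2 × 180 = 2610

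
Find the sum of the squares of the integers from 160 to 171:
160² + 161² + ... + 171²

Use ∑_{k=1}^{n} k² = n(n+1)(2n+1)/6, then subtract the first 159 terms.
∑_{k=1}^{171} k² = 171×172×343/6 = 1681386
∑_{k=1}^{159} k² = 159×160×319/6 = 1352560
∑_{k=160}^{171} k² = 1681386 - 1352560 = 328826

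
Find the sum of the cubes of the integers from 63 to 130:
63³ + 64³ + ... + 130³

Use ∑_{k=1}^{n} k³ = [n(n+1)/2]², then subtract the first 62 terms.
∑_{k=1}^{130} k³ = [130×131/2]² = 8515² = 72505225
∑_{k=1}^{62} k³ = [62×63/2]² = 1953² = 3814209
∑_{k=63}^{130} k³ = 72505225 - 3814209 = 68691016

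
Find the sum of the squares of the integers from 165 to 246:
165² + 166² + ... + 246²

Use ∑_{k=1}^{n} k² = n(n+1)(2n+1)/6, then subtract the first 164 terms.
∑_{k=1}^{246} k² = 246×247×493/6 = 4992611
∑_{k=1}^{164} k² = 164×165×329/6 = 1483790
∑_{k=165}^{246} k² = 4992611 - 1483790 = 3508821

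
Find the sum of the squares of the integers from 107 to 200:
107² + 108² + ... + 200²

Use ∑_{k=1}^{n} k² = n(n+1)(2n+1)/6, then subtract the first 106 terms.
∑_{k=1}^{200} k² = 200×201×401/6 = 2686700
∑_{k=1}^{106} k² = 106×107×213/6 = 402641
∑_{k=107}^{200} k² = 2686700 - 402641 = 2284059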